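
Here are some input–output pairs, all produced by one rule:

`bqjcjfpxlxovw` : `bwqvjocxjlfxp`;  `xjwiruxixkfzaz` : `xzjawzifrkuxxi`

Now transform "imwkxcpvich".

ihmcwikvxpc

What's happening: take characters alternately from the front and the back (1st, last, 2nd, 2nd-last, ...).
"imwkxcpvich" → "ihmcwikvxpc".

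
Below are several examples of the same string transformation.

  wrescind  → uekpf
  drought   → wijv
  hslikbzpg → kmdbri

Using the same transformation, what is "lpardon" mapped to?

tfqp

The rule is to delete the first 3 characters, then shift every letter 2 places forward in the alphabet (wrapping around).
Starting from "lpardon": after the first operation, "rdon"; after the second, "tfqp".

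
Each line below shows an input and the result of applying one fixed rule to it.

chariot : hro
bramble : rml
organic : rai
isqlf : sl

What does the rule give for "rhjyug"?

hyg

What's happening: keep every other character starting from the second (positions 2nd, 4th, 6th, ...).
For "rhjyug" the result is "hyg".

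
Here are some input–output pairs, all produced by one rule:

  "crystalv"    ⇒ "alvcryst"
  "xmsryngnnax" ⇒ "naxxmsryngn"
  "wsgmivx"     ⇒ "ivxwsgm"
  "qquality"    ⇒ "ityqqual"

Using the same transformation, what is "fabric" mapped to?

Rule — move the last 3 characters to the front (rotate right by 3).
"fabric" → "ricfab".

ricfab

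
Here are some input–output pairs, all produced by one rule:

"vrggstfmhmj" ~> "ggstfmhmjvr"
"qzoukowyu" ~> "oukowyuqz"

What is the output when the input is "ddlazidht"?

lazidhtdd

The transformation: move the first 2 characters to the end (rotate left by 2).
Doing the same to "ddlazidht": "lazidhtdd".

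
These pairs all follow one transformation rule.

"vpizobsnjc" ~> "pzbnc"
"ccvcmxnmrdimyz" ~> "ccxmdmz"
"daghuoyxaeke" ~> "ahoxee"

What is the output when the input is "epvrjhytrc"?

What's happening: keep every other character starting from the second (positions 2nd, 4th, 6th, ...).
On "epvrjhytrc" that produces "prhtc".

prhtc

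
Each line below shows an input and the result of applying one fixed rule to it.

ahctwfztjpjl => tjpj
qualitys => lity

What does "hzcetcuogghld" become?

Rule — move the last character to the front, then keep only the last 4 characters.
Applying both steps to "hzcetcuogghld": "dhzcetcuogghl", then "gghl".

gghl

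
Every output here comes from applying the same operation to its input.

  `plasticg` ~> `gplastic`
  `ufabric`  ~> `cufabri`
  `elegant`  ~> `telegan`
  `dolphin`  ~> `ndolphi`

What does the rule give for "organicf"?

forganic

What's happening: move the last character to the front.
So "organicf" becomes "forganic".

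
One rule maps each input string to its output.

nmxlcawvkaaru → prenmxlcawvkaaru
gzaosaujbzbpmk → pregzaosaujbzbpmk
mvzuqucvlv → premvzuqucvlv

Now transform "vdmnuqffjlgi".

Looking at the pairs, the operation is to prepend "pre".
Doing the same to "vdmnuqffjlgi": "prevdmnuqffjlgi".

prevdmnuqffjlgi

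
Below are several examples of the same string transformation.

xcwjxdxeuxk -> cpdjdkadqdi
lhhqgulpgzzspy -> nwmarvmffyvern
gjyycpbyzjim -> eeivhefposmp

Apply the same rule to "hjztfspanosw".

fzlyvgtuycnp

The transformation: move the first 2 characters to the end (rotate left by 2), then shift every letter 6 places forward in the alphabet (wrapping around).
On "hjztfspanosw": the first step gives "ztfspanoswhj", and the second then gives "fzlyvgtuycnp".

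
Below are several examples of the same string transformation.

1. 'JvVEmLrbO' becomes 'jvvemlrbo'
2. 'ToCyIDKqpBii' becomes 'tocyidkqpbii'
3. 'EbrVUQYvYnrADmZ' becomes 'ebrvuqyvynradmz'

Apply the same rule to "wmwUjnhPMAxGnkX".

The rule is to convert every letter to lowercase.
On "wmwUjnhPMAxGnkX" that produces "wmwujnhpmaxgnkx".

wmwujnhpmaxgnkx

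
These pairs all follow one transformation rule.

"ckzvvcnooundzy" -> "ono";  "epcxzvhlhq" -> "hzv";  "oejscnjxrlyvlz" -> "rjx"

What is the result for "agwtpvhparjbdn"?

ahp

Rule — take characters alternately from the front and the back (1st, last, 2nd, 2nd-last, ...), then keep only the last 3 characters.
Applying both steps to "agwtpvhparjbdn": "angdwbtjprvahp", then "ahp".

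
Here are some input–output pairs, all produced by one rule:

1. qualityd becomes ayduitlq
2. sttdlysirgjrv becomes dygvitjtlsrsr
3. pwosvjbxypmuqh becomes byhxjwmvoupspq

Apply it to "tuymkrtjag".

aygujtktmr

Rule — sort the characters into alphabetical order, then take characters alternately from the front and the back (1st, last, 2nd, 2nd-last, ...).
On "tuymkrtjag": the first step gives "agjkmrttuy", and the second then gives "aygujtktmr".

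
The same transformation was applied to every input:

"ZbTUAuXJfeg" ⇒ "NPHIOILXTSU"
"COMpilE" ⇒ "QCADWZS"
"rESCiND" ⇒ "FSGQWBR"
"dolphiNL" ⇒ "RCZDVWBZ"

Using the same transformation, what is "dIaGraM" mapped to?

In each case the input is transformed by: shift every letter 12 places backward in the alphabet (wrapping around), then convert every letter to uppercase.
Starting from "dIaGraM": after the first operation, "rWoUfoA"; after the second, "RWOUFOA".

RWOUFOA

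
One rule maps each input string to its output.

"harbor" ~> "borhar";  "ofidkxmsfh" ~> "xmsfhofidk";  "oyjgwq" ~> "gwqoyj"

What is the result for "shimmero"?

meroshim

Looking at the pairs, the operation is to swap the front and back halves of the string.
Doing the same to "shimmero": "meroshim".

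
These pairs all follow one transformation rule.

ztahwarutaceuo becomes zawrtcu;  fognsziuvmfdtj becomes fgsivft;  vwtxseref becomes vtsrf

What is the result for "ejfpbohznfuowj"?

In each case the input is transformed by: keep every other character starting from the first (positions 1st, 3rd, 5th, ...).
Doing the same to "ejfpbohznfuowj": "efbhnuw".

efbhnuw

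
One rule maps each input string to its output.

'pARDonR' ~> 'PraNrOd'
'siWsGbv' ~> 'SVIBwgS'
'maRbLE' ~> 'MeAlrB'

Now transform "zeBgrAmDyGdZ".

The pattern: flip the case of every letter, then take characters alternately from the front and the back (1st, last, 2nd, 2nd-last, ...).
For "zeBgrAmDyGdZ", step one produces "ZEbGRaMdYgDz"; step two turns that into "ZzEDbgGYRdaM".

ZzEDbgGYRdaM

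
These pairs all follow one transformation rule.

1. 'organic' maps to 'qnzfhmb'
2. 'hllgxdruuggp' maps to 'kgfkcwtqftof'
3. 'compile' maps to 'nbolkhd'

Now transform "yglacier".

fxzkhbqd

What's happening: swap each adjacent pair of characters (1↔2, 3↔4, ...), then shift every letter 1 place backward in the alphabet (wrapping around).
Applying both steps to "yglacier": "gyalicre", then "fxzkhbqd".
(Check on "compile": → "ocpmlie" → "nbolkhd" ✓)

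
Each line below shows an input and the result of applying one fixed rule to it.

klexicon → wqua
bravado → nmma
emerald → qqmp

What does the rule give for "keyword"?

Each output is the input with this applied: keep every other character starting from the first (positions 1st, 3rd, 5th, ...), then shift every letter 12 places forward in the alphabet (wrapping around).
Doing the same to "keyword": "wkap".

wkap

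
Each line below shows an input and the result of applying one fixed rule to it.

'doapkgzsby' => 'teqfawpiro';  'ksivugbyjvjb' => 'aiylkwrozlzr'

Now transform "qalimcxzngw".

gqbycsnpdwm

The rule is to shift every letter 10 places backward in the alphabet (wrapping around).
So "qalimcxzngw" becomes "gqbycsnpdwm".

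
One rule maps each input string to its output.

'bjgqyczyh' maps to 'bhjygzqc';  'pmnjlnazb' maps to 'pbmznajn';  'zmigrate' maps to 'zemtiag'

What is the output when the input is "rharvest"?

rthsaer

In each case the input is transformed by: take characters alternately from the front and the back (1st, last, 2nd, 2nd-last, ...), then delete the last character.
"rharvest" → "rthsaerv" → "rthsaer".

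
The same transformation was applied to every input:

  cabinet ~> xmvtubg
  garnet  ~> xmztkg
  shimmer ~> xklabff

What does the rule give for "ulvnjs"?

The rule is to move the last 2 characters to the front (rotate right by 2), then shift every letter 7 places backward in the alphabet (wrapping around).
Applying both steps to "ulvnjs": "jsulvn", then "clneog".

clneog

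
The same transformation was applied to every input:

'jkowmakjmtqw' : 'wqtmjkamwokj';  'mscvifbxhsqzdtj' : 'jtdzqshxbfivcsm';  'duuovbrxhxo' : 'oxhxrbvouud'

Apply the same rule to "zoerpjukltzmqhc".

chqmztlkujpreoz

The rule is to reverse the string.
On "zoerpjukltzmqhc" that produces "chqmztlkujpreoz".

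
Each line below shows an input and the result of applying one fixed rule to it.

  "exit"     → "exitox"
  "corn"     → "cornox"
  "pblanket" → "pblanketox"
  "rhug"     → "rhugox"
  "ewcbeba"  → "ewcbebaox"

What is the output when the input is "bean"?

beanox

Rule — append "ox".
For "bean" the result is "beanox".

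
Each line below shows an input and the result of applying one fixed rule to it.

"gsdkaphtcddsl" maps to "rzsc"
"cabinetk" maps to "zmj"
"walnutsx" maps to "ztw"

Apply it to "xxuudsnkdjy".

wcjx

The rule is to keep one character in every 3, starting at position 2 (positions 2nd, 5th, 8th, ...), then shift every letter 1 place backward in the alphabet (wrapping around).
For "xxuudsnkdjy" the result is "wcjx".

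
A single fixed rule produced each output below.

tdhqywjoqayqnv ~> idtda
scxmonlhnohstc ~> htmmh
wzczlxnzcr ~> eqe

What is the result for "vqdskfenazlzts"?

Looking at the pairs, the operation is to shift every letter 5 places forward in the alphabet (wrapping around), then keep one character in every 3, starting at position 2 (positions 2nd, 5th, 8th, ...).
"vqdskfenazlzts" → "vpsqx".

vpsqx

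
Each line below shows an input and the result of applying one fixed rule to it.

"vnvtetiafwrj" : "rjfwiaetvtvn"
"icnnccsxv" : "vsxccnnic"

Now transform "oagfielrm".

mlriegfoa

In each case the input is transformed by: swap each adjacent pair of characters (1↔2, 3↔4, ...), then reverse the string.
For "oagfielrm" the result is "mlriegfoa".
(Check on "icnnccsxv": → "cinnccxsv" → "vsxccnnic" ✓)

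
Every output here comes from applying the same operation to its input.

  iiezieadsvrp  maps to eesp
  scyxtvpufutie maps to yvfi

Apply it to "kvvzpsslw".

vsw

The transformation: keep one character in every 3, starting at position 3 (positions 3rd, 6th, 9th, ...).
Doing the same to "kvvzpsslw": "vsw".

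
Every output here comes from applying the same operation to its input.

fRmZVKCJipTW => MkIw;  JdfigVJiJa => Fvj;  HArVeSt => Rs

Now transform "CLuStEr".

In each case the input is transformed by: keep one character in every 3, starting at position 3 (positions 3rd, 6th, 9th, ...), then flip the case of every letter.
"CLuStEr" → "uE" → "Ue".

Ue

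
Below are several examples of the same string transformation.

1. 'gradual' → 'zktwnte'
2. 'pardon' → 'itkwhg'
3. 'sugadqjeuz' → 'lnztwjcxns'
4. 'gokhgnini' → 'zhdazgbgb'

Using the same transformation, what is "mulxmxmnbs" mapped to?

The pattern: shift every letter 7 places backward in the alphabet (wrapping around).
So "mulxmxmnbs" becomes "fneqfqfgul".

fneqfqfgul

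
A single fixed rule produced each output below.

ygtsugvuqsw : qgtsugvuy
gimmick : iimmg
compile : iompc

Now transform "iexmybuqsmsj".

mexmybuqsi

The rule is to delete the last 2 characters, then swap the first and last characters.
For "iexmybuqsmsj", step one produces "iexmybuqsm"; step two turns that into "mexmybuqsi".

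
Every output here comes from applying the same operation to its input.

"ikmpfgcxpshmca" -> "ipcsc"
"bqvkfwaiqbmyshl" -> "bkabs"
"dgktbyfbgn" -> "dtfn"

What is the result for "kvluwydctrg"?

The pattern: keep one character in every 3, starting at position 1 (positions 1st, 4th, 7th, ...).
For "kvluwydctrg" the result is "kudr".

kudr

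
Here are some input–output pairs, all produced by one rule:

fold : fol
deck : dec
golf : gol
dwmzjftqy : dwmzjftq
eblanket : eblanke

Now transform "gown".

What's happening: delete the last character.
"gown" → "gow".

gow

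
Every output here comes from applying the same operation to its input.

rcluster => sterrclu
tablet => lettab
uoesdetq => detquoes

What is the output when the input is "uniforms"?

ormsunif

The rule is to swap the front and back halves of the string.
On "uniforms" that produces "ormsunif".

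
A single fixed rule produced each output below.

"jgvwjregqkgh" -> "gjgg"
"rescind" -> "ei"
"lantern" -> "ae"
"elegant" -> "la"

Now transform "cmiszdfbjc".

mzb

The rule is to keep one character in every 3, starting at position 2 (positions 2nd, 5th, 8th, ...).
On "cmiszdfbjc" that produces "mzb".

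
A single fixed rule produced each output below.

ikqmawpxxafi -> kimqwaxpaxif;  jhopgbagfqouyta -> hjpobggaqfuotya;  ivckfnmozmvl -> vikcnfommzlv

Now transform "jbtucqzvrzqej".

Rule — swap each adjacent pair of characters (1↔2, 3↔4, ...).
So "jbtucqzvrzqej" becomes "bjutqcvzzreqj".

bjutqcvzzreqj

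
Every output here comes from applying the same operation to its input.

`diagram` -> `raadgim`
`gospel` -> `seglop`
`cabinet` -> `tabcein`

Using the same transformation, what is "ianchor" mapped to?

Looking at the pairs, the operation is to sort the characters into alphabetical order, then move the last character to the front.
Starting from "ianchor": after the first operation, "achinor"; after the second, "rachino".

rachino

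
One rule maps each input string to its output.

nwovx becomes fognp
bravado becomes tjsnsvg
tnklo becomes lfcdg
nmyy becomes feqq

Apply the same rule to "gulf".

What's happening: shift every letter 8 places backward in the alphabet (wrapping around).
For "gulf" the result is "ymdx".

ymdx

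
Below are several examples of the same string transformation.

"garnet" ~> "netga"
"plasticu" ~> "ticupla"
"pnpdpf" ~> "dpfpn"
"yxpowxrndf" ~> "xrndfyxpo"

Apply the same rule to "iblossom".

ssomibl

The rule is to swap the front and back halves of the string, then delete the last character.
For "iblossom", step one produces "ssomiblo"; step two turns that into "ssomibl".
(Check on "plasticu": → "ticuplas" → "ticupla" ✓)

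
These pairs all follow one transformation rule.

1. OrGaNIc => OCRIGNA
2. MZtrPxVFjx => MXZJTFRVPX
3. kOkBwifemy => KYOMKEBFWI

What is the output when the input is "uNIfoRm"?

The pattern: take characters alternately from the front and the back (1st, last, 2nd, 2nd-last, ...), then convert every letter to uppercase.
"uNIfoRm" → "umNRIof" → "UMNRIOF".
(Check on "MZtrPxVFjx": → "MxZjtFrVPx" → "MXZJTFRVPX" ✓)

UMNRIOF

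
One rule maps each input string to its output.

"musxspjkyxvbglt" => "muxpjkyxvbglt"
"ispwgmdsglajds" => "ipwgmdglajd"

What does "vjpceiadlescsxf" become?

Rule — remove every "s".
Doing the same to "vjpceiadlescsxf": "vjpceiadlecxf".

vjpceiadlecxf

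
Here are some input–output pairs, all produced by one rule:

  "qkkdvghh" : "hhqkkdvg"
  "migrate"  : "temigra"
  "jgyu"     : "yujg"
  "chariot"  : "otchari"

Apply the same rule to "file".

Rule — move the last 2 characters to the front (rotate right by 2).
For "file" the result is "lefi".

lefi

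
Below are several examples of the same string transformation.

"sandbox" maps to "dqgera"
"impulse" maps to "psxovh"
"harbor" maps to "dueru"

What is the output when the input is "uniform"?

qlirup

In each case the input is transformed by: delete the first character, then shift every letter 3 places forward in the alphabet (wrapping around).
Starting from "uniform": after the first operation, "niform"; after the second, "qlirup".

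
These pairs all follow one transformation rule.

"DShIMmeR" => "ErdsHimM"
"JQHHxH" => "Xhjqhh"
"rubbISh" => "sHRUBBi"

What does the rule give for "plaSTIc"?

What's happening: flip the case of every letter, then move the last 2 characters to the front (rotate right by 2).
Starting from "plaSTIc": after the first operation, "PLAstiC"; after the second, "iCPLAst".

iCPLAst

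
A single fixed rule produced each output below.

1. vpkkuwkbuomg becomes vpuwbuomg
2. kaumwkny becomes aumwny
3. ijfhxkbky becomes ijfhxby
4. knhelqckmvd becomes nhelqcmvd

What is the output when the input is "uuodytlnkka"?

The pattern: remove every "k".
Applying that to "uuodytlnkka" gives "uuodytlna".

uuodytlna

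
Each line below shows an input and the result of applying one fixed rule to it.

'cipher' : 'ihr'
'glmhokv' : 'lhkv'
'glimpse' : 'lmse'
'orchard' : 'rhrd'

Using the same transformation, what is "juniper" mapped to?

uier

The pattern: swap each adjacent pair of characters (1↔2, 3↔4, ...), then keep every other character starting from the first (positions 1st, 3rd, 5th, ...).
Working it through for "juniper": intermediate "ujinepr", final "uier".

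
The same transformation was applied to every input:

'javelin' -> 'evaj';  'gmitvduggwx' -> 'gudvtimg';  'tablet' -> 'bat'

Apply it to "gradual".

darg

The rule is to delete the last 3 characters, then reverse the string.
"gradual" → "darg".
(Check on "tablet": → "tab" → "bat" ✓)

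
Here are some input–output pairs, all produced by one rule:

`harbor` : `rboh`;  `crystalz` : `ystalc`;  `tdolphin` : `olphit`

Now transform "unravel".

raveu

In each case the input is transformed by: swap the first and last characters, then delete the first 2 characters.
Working it through for "unravel": intermediate "lnraveu", final "raveu".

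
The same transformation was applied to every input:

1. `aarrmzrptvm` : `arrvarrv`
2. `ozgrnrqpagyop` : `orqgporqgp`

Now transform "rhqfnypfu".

rfprfp

Rule — keep one character in every 3, starting at position 1 (positions 1st, 4th, 7th, ...), then write the whole string twice.
Starting from "rhqfnypfu": after the first operation, "rfp"; after the second, "rfprfp".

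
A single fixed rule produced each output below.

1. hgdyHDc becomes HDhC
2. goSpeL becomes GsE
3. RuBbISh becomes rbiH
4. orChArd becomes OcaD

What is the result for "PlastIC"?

pATc

Each output is the input with this applied: flip the case of every letter, then keep every other character starting from the first (positions 1st, 3rd, 5th, ...).
Starting from "PlastIC": after the first operation, "pLASTic"; after the second, "pATc".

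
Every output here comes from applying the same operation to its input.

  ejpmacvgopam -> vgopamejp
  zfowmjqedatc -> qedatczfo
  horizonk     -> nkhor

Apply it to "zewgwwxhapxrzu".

xhapxrzuzew

Rule — move the first 3 characters to the end (rotate left by 3), then delete the first 3 characters.
"zewgwwxhapxrzu" → "gwwxhapxrzuzew" → "xhapxrzuzew".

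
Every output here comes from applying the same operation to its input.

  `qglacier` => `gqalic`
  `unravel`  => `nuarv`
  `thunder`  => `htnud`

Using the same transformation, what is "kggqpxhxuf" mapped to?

gkqgxpxh

Rule — delete the last 2 characters, then swap each adjacent pair of characters (1↔2, 3↔4, ...).
Starting from "kggqpxhxuf": after the first operation, "kggqpxhx"; after the second, "gkqgxpxh".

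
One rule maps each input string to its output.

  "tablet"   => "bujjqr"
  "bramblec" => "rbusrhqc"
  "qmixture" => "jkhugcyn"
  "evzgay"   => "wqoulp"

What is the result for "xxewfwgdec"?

The transformation: swap the front and back halves of the string, then shift every letter 10 places backward in the alphabet (wrapping around).
Starting from "xxewfwgdec": after the first operation, "wgdecxxewf"; after the second, "mwtusnnumv".
(Check on "bramblec": → "blecbram" → "rbusrhqc" ✓)

mwtusnnumv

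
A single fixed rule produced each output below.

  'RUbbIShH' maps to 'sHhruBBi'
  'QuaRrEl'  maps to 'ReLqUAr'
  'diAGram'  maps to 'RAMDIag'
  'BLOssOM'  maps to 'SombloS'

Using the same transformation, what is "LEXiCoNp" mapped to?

OnPlexIc

What's happening: flip the case of every letter, then move the last 3 characters to the front (rotate right by 3).
Working it through for "LEXiCoNp": intermediate "lexIcOnP", final "OnPlexIc".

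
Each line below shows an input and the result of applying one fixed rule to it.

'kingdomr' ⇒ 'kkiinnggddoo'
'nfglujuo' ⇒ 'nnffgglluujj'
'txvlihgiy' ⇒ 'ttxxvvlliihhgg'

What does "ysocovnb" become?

yyssooccoovv

What's happening: delete the last 2 characters, then double every character.
Applying both steps to "ysocovnb": "ysocov", then "yyssooccoovv".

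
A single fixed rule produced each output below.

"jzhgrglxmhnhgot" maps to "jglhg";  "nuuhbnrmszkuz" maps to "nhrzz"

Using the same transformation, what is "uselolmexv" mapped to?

ulmv

The rule is to keep one character in every 3, starting at position 1 (positions 1st, 4th, 7th, ...).
So "uselolmexv" becomes "ulmv".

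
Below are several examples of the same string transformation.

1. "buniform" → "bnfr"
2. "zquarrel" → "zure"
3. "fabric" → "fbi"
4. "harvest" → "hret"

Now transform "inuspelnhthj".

iuplhh

Rule — keep every other character starting from the first (positions 1st, 3rd, 5th, ...).
Doing the same to "inuspelnhthj": "iuplhh".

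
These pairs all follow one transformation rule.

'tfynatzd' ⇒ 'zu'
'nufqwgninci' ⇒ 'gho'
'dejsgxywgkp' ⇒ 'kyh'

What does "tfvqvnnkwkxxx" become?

The pattern: shift every letter 1 place forward in the alphabet (wrapping around), then keep one character in every 3, starting at position 3 (positions 3rd, 6th, 9th, ...).
Working it through for "tfvqvnnkwkxxx": intermediate "ugwrwoolxlyyy", final "woxy".

woxy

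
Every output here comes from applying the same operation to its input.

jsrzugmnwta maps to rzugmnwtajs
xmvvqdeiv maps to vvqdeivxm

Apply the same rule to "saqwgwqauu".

qwgwqauusa

Each output is the input with this applied: move the first 2 characters to the end (rotate left by 2).
Applying that to "saqwgwqauu" gives "qwgwqauusa".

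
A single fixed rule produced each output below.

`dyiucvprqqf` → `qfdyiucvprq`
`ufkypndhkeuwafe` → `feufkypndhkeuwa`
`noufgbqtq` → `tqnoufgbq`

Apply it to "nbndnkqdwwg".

The rule is to move the last 2 characters to the front (rotate right by 2).
Applying that to "nbndnkqdwwg" gives "wgnbndnkqdw".

wgnbndnkqdw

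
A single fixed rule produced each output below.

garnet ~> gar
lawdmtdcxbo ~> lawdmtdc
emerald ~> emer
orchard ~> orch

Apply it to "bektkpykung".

The transformation: delete the last 3 characters.
On "bektkpykung" that produces "bektkpyk".

bektkpyk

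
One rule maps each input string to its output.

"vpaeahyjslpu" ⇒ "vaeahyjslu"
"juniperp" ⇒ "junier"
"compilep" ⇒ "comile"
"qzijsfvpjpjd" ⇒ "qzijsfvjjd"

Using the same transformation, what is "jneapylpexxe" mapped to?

The transformation: remove every "p".
"jneapylpexxe" → "jneaylexxe".

jneaylexxe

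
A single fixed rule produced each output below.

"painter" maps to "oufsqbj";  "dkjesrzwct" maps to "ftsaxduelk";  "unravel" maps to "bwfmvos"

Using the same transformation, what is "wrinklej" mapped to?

The rule is to move the first 3 characters to the end (rotate left by 3), then shift every letter 1 place forward in the alphabet (wrapping around).
Applying both steps to "wrinklej": "nklejwri", then "olmfkxsj".

olmfkxsj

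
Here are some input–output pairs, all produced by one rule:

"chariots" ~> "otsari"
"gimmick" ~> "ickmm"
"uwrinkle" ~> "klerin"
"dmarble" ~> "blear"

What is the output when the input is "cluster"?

terus

The pattern: delete the first 2 characters, then move the last 3 characters to the front (rotate right by 3).
Applying both steps to "cluster": "uster", then "terus".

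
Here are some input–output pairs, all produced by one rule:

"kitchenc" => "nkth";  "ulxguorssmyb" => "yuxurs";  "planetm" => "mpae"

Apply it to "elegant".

teea

Rule — keep every other character starting from the first (positions 1st, 3rd, 5th, ...), then move the last character to the front.
For "elegant", step one produces "eeat"; step two turns that into "teea".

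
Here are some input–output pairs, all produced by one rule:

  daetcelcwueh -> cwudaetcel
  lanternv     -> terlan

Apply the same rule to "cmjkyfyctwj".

yctcmjkyf

The transformation: delete the last 2 characters, then move the last 3 characters to the front (rotate right by 3).
Applying that to "cmjkyfyctwj" gives "yctcmjkyf".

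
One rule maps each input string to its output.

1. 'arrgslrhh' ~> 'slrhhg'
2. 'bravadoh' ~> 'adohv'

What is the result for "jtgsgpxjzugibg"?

gpxjzugibgs

Each output is the input with this applied: delete the first 3 characters, then move the first character to the end.
Applying both steps to "jtgsgpxjzugibg": "sgpxjzugibg", then "gpxjzugibgs".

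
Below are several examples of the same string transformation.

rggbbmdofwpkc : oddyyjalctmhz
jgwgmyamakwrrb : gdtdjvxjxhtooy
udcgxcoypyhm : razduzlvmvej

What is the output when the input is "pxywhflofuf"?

muvtecilcrc

Rule — shift every letter 3 places backward in the alphabet (wrapping around).
"pxywhflofuf" → "muvtecilcrc".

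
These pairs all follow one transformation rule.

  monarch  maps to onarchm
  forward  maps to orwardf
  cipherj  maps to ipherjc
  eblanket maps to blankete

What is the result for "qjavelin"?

javelinq

In each case the input is transformed by: move the first character to the end.
For "qjavelin" the result is "javelinq".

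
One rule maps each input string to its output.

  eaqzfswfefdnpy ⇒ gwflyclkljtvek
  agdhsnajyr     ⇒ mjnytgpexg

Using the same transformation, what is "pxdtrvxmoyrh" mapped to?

djzxbdsuexnv

In each case the input is transformed by: move the first character to the end, then shift every letter 6 places forward in the alphabet (wrapping around).
Applying both steps to "pxdtrvxmoyrh": "xdtrvxmoyrhp", then "djzxbdsuexnv".
(Check on "eaqzfswfefdnpy": → "aqzfswfefdnpye" → "gwflyclkljtvek" ✓)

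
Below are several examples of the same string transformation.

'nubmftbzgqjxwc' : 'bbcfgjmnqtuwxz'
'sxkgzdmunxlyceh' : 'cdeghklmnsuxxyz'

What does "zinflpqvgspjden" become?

Rule — sort the characters into alphabetical order.
For "zinflpqvgspjden" the result is "defgijlnnppqsvz".

defgijlnnppqsvz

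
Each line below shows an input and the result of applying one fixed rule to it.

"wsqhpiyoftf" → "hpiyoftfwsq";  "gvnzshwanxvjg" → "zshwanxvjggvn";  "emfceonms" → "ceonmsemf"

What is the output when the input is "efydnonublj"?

Each output is the input with this applied: move the first 3 characters to the end (rotate left by 3).
For "efydnonublj" the result is "dnonubljefy".

dnonubljefy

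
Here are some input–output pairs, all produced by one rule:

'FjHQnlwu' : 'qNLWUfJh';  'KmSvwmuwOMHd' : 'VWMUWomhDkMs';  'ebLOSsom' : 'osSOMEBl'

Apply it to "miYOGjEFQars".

ogJefqARSMIy

The transformation: flip the case of every letter, then move the first 3 characters to the end (rotate left by 3).
For "miYOGjEFQars", step one produces "MIyogJefqARS"; step two turns that into "ogJefqARSMIy".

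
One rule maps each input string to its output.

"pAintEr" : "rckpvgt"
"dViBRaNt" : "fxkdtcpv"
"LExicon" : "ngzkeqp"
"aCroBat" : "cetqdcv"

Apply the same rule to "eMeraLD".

gogtcnf

The pattern: shift every letter 2 places forward in the alphabet (wrapping around), then convert every letter to lowercase.
Working it through for "eMeraLD": intermediate "gOgtcNF", final "gogtcnf".
(Check on "pAintEr": → "rCkpvGt" → "rckpvgt" ✓)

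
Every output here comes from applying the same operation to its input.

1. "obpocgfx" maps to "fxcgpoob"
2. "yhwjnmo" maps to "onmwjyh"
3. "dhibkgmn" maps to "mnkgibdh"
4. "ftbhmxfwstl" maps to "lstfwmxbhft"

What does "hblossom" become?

omsslohb

Looking at the pairs, the operation is to swap each adjacent pair of characters (1↔2, 3↔4, ...), then reverse the string.
Starting from "hblossom": after the first operation, "bholssmo"; after the second, "omsslohb".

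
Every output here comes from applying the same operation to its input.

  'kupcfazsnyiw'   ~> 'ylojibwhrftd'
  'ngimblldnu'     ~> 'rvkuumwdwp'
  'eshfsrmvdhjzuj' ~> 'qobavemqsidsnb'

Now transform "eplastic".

ujbcrlny

Each output is the input with this applied: shift every letter 9 places forward in the alphabet (wrapping around), then move the first 2 characters to the end (rotate left by 2).
Applying both steps to "eplastic": "nyujbcrl", then "ujbcrlny".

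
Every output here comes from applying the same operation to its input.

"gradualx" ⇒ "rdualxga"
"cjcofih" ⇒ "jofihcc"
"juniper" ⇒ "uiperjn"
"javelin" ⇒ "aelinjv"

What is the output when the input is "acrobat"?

Each output is the input with this applied: move the first 2 characters to the end (rotate left by 2), then swap the first and last characters.
Applying both steps to "acrobat": "robatac", then "cobatar".

cobatar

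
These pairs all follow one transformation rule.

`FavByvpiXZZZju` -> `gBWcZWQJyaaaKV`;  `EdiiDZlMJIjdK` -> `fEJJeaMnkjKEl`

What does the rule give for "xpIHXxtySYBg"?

Looking at the pairs, the operation is to shift every letter 1 place forward in the alphabet (wrapping around), then flip the case of every letter.
On "xpIHXxtySYBg" that produces "YQjiyYUZtzcH".
(Check on "EdiiDZlMJIjdK": → "FejjEAmNKJkeL" → "fEJJeaMnkjKEl" ✓)

YQjiyYUZtzcH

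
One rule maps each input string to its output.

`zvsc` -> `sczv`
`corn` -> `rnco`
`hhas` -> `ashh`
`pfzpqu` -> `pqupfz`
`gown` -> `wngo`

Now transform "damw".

What's happening: swap the front and back halves of the string.
Doing the same to "damw": "mwda".

mwda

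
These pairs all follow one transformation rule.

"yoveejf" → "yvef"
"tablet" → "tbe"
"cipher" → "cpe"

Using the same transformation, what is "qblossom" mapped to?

qlso

In each case the input is transformed by: keep every other character starting from the first (positions 1st, 3rd, 5th, ...).
Applying that to "qblossom" gives "qlso".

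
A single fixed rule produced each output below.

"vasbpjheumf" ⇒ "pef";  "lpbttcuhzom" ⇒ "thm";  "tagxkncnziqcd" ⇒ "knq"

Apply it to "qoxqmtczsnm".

The transformation: delete the first 2 characters, then keep one character in every 3, starting at position 3 (positions 3rd, 6th, 9th, ...).
On "qoxqmtczsnm": the first step gives "xqmtczsnm", and the second then gives "mzm".

mzm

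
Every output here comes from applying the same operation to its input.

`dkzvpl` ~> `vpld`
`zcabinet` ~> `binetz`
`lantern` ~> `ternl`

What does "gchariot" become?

What's happening: move the first 3 characters to the end (rotate left by 3), then delete the last 2 characters.
On "gchariot": the first step gives "ariotgch", and the second then gives "ariotg".

ariotg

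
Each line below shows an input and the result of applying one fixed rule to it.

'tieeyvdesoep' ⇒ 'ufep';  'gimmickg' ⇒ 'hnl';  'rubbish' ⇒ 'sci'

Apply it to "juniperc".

What's happening: shift every letter 1 place forward in the alphabet (wrapping around), then keep one character in every 3, starting at position 1 (positions 1st, 4th, 7th, ...).
Applying both steps to "juniperc": "kvojqfsd", then "kjs".

kjs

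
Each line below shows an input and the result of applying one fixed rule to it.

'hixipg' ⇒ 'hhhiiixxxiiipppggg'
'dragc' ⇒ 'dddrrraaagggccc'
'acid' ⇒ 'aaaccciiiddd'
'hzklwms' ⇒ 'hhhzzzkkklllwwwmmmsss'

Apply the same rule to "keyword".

Looking at the pairs, the operation is to repeat every character 3 times.
Doing the same to "keyword": "kkkeeeyyywwwooorrrddd".

kkkeeeyyywwwooorrrddd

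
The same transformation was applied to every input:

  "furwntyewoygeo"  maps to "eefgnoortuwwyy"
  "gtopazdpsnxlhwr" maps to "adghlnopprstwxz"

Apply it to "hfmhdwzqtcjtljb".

The transformation: sort the characters into alphabetical order.
Applying that to "hfmhdwzqtcjtljb" gives "bcdfhhjjlmqttwz".

bcdfhhjjlmqttwz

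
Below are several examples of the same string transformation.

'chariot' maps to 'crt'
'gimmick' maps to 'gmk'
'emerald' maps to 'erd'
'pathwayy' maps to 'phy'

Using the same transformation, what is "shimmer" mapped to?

Looking at the pairs, the operation is to keep one character in every 3, starting at position 1 (positions 1st, 4th, 7th, ...).
"shimmer" → "smr".

smr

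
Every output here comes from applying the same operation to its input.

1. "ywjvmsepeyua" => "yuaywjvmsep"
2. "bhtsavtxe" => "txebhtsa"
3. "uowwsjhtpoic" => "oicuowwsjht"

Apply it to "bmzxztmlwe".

lwebmzxzt

What's happening: move the last 3 characters to the front (rotate right by 3), then delete the last character.
"bmzxztmlwe" → "lwebmzxztm" → "lwebmzxzt".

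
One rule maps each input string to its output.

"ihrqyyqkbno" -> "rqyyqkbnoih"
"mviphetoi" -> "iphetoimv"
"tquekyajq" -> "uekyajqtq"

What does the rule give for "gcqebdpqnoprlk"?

In each case the input is transformed by: move the first 2 characters to the end (rotate left by 2).
For "gcqebdpqnoprlk" the result is "qebdpqnoprlkgc".

qebdpqnoprlkgc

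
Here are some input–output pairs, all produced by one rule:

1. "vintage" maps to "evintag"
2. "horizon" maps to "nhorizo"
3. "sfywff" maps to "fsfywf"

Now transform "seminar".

The transformation: move the last character to the front.
For "seminar" the result is "rsemina".

rsemina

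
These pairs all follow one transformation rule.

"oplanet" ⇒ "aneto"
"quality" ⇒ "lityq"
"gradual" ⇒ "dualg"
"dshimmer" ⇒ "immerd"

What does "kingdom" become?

gdomk

The pattern: move the first character to the end, then delete the first 2 characters.
"kingdom" → "ingdomk" → "gdomk".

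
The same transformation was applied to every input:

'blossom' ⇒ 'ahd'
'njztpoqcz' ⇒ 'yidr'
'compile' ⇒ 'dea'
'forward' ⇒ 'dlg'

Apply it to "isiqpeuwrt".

hftli

The transformation: keep every other character starting from the second (positions 2nd, 4th, 6th, ...), then shift every letter 11 places backward in the alphabet (wrapping around).
Starting from "isiqpeuwrt": after the first operation, "sqewt"; after the second, "hftli".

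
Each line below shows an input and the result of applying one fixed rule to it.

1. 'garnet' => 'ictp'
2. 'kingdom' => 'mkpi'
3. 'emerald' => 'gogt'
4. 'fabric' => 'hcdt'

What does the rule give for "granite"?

itcp

The transformation: shift every letter 2 places forward in the alphabet (wrapping around), then keep only the first 4 characters.
Applying both steps to "granite": "itcpkvg", then "itcp".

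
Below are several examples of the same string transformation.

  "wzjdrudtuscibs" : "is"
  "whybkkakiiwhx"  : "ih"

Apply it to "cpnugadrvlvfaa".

fa

The rule is to keep every other character starting from the second (positions 2nd, 4th, 6th, ...), then keep only the last 2 characters.
For "cpnugadrvlvfaa", step one produces "puarlfa"; step two turns that into "fa".
(Check on "wzjdrudtuscibs": → "zdutsis" → "is" ✓)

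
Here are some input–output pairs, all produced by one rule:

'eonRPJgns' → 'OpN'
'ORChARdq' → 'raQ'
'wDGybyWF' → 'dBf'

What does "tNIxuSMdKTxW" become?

nUDX

The transformation: keep one character in every 3, starting at position 2 (positions 2nd, 5th, 8th, ...), then flip the case of every letter.
So "tNIxuSMdKTxW" becomes "nUDX".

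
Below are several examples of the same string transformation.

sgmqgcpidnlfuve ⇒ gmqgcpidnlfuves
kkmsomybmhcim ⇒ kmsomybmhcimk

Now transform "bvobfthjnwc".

vobfthjnwcb

In each case the input is transformed by: move the first character to the end.
Applying that to "bvobfthjnwc" gives "vobfthjnwcb".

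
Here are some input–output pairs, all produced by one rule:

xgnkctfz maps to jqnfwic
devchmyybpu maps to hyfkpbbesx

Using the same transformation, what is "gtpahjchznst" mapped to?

wsdkmfkcqvw

The pattern: shift every letter 3 places forward in the alphabet (wrapping around), then delete the first character.
Doing the same to "gtpahjchznst": "wsdkmfkcqvw".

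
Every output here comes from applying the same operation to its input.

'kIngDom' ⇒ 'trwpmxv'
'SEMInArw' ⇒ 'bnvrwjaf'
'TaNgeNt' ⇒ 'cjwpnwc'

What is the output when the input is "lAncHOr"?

ujwlqxa

In each case the input is transformed by: shift every letter 9 places forward in the alphabet (wrapping around), then convert every letter to lowercase.
Working it through for "lAncHOr": intermediate "uJwlQXa", final "ujwlqxa".
(Check on "SEMInArw": → "BNVRwJaf" → "bnvrwjaf" ✓)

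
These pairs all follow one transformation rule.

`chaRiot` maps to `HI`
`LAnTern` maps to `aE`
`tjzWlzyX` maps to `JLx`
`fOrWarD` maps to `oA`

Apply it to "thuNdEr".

HD

Each output is the input with this applied: flip the case of every letter, then keep one character in every 3, starting at position 2 (positions 2nd, 5th, 8th, ...).
"thuNdEr" → "THUnDeR" → "HD".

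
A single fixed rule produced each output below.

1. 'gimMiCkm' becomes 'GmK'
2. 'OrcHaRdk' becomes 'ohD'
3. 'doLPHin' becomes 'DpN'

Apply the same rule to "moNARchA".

The transformation: keep one character in every 3, starting at position 1 (positions 1st, 4th, 7th, ...), then flip the case of every letter.
On "moNARchA": the first step gives "mAh", and the second then gives "MaH".
(Check on "OrcHaRdk": → "OHd" → "ohD" ✓)

MaH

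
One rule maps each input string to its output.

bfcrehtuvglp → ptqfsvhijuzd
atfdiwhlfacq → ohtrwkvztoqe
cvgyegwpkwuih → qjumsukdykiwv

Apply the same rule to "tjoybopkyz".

hxcmpcdymn

In each case the input is transformed by: shift every letter 12 places backward in the alphabet (wrapping around).
Doing the same to "tjoybopkyz": "hxcmpcdymn".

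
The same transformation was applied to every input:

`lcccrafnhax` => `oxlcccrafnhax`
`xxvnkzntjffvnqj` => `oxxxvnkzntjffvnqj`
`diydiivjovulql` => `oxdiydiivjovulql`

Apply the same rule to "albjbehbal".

In each case the input is transformed by: prepend "ox".
On "albjbehbal" that produces "oxalbjbehbal".

oxalbjbehbal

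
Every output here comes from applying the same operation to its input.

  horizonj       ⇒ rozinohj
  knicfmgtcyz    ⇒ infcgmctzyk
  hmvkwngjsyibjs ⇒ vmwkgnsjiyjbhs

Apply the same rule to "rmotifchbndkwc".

omitcfbhdnwkrc

Rule — move the first character to the end, then swap each adjacent pair of characters (1↔2, 3↔4, ...).
Working it through for "rmotifchbndkwc": intermediate "motifchbndkwcr", final "omitcfbhdnwkrc".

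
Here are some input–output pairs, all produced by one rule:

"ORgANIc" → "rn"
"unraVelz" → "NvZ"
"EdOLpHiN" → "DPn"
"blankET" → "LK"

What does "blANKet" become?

Lk

Each output is the input with this applied: flip the case of every letter, then keep one character in every 3, starting at position 2 (positions 2nd, 5th, 8th, ...).
On "blANKet": the first step gives "BLankET", and the second then gives "Lk".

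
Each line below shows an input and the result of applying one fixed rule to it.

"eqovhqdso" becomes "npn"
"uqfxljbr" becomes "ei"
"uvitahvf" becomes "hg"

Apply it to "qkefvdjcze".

dcy

The transformation: shift every letter 1 place backward in the alphabet (wrapping around), then keep one character in every 3, starting at position 3 (positions 3rd, 6th, 9th, ...).
Working it through for "qkefvdjcze": intermediate "pjdeucibyd", final "dcy".
(Check on "uqfxljbr": → "tpewkiaq" → "ei" ✓)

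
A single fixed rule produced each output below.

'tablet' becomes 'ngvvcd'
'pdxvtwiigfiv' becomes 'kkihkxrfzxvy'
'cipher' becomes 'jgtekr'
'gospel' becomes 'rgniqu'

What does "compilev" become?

kngxeqor

Each output is the input with this applied: swap the front and back halves of the string, then shift every letter 2 places forward in the alphabet (wrapping around).
Applying both steps to "compilev": "ilevcomp", then "kngxeqor".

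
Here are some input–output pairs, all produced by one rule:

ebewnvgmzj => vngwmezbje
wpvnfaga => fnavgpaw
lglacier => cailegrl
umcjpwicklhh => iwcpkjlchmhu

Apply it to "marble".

brlaem

The transformation: swap the front and back halves of the string, then take characters alternately from the front and the back (1st, last, 2nd, 2nd-last, ...).
For "marble", step one produces "blemar"; step two turns that into "brlaem".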